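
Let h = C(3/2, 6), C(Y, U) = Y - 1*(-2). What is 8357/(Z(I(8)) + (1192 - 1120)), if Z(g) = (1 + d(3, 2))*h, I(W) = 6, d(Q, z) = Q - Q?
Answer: 16714/151 ≈ 110.69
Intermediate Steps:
d(Q, z) = 0
C(Y, U) = 2 + Y (C(Y, U) = Y + 2 = 2 + Y)
h = 7/2 (h = 2 + 3/2 = 7/2 ≈ 3.5000)
Z(g) = 7/2 (Z(g) = (1 + 0)*(7/2) = 1*(7/2) = 7/2)
8357/(Z(I(8)) + (1192 - 1120)) = 8357/(7/2 + (1192 - 1120)) = 8357/(7/2 + 72) = 8357/(151/2) = 8357*(2/151) = 16714/151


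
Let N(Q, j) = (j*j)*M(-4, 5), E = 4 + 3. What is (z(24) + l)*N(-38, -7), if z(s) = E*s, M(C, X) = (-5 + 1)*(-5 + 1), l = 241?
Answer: 320656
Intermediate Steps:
M(C, X) = 16 (M(C, X) = -4*(-4) = 16)
E = 7
z(s) = 7*s
N(Q, j) = 16*j² (N(Q, j) = (j*j)*16 = j²*16 = 16*j²)
(z(24) + l)*N(-38, -7) = (7*24 + 241)*(16*(-7)²) = (168 + 241)*(16*49) = 409*784 = 320656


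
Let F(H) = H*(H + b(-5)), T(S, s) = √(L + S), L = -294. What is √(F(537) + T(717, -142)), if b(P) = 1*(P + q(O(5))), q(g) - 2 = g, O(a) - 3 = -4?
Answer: √(286221 + 3*√47) ≈ 535.02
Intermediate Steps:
O(a) = -1 (O(a) = 3 - 4 = -1)
q(g) = 2 + g
b(P) = 1 + P (b(P) = 1*(P + (2 - 1)) = 1*(P + 1) = 1*(1 + P) = 1 + P)
T(S, s) = √(-294 + S)
F(H) = H*(-4 + H) (F(H) = H*(H + (1 - 5)) = H*(H - 4) = H*(-4 + H))
√(F(537) + T(717, -142)) = √(537*(-4 + 537) + √(-294 + 717)) = √(537*533 + √423) = √(286221 + 3*√47)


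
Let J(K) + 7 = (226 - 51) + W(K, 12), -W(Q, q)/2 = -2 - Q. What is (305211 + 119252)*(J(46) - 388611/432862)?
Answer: 48340799429091/432862 ≈ 1.1168e+8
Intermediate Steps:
W(Q, q) = 4 + 2*Q (W(Q, q) = -2*(-2 - Q) = 4 + 2*Q)
J(K) = 172 + 2*K (J(K) = -7 + ((226 - 51) + (4 + 2*K)) = -7 + (175 + (4 + 2*K)) = -7 + (179 + 2*K) = 172 + 2*K)
(305211 + 119252)*(J(46) - 388611/432862) = (305211 + 119252)*((172 + 2*46) - 388611/432862) = 424463*((172 + 92) - 388611*1/432862) = 424463*(264 - 388611/432862) = 424463*(113886957/432862) = 48340799429091/432862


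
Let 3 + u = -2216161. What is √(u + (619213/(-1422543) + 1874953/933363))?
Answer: 2*I*√1339818700541788332780447309/49175888967 ≈ 1488.7*I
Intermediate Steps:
u = -2216164 (u = -3 - 2216161 = -2216164)
√(u + (619213/(-1422543) + 1874953/933363)) = √(-2216164 + (619213/(-1422543) + 1874953/933363)) = √(-2216164 + (619213*(-1/1422543) + 1874953*(1/933363))) = √(-2216164 + (-619213/1422543 + 1874953/933363)) = √(-2216164 + 696416920720/442583000703) = √(-980835816753042572/442583000703) = 2*I*√1339818700541788332780447309/49175888967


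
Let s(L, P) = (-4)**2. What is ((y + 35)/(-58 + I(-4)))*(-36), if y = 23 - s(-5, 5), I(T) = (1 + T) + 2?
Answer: 1512/59 ≈ 25.627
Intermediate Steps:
s(L, P) = 16
I(T) = 3 + T
y = 7 (y = 23 - 1*16 = 23 - 16 = 7)
((y + 35)/(-58 + I(-4)))*(-36) = ((7 + 35)/(-58 + (3 - 4)))*(-36) = (42/(-58 - 1))*(-36) = (42/(-59))*(-36) = (42*(-1/59))*(-36) = -42/59*(-36) = 1512/59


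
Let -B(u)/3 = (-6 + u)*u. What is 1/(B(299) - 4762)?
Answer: -1/267583 ≈ -3.7372e-6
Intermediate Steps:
B(u) = -3*u*(-6 + u) (B(u) = -3*(-6 + u)*u = -3*u*(-6 + u))
1/(B(299) - 4762) = 1/(3*299*(6 - 1*299) - 4762) = 1/(3*299*(6 - 299) - 4762) = 1/(3*299*(-293) - 4762) = 1/(-262821 - 4762) = 1/(-267583) = -1/267583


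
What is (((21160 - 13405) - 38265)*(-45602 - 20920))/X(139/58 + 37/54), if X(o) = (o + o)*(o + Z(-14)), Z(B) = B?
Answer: -622158493016790/20628737 ≈ -3.0160e+7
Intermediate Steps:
X(o) = 2*o*(-14 + o) (X(o) = (o + o)*(o - 14) = (2*o)*(-14 + o) = 2*o*(-14 + o))
(((21160 - 13405) - 38265)*(-45602 - 20920))/X(139/58 + 37/54) = (((21160 - 13405) - 38265)*(-45602 - 20920))/((2*(139/58 + 37/54)*(-14 + (139/58 + 37/54)))) = ((7755 - 38265)*(-66522))/((2*(139*(1/58) + 37*(1/54))*(-14 + (139*(1/58) + 37*(1/54))))) = (-30510*(-66522))/((2*(139/58 + 37/54)*(-14 + (139/58 + 37/54)))) = 2029586220/((2*(2413/783)*(-14 + 2413/783))) = 2029586220/((2*(2413/783)*(-8549/783))) = 2029586220/(-41257474/613089) = 2029586220*(-613089/41257474) = -622158493016790/20628737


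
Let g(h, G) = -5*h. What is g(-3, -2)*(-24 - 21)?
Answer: -675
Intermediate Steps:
g(-3, -2)*(-24 - 21) = (-5*(-3))*(-24 - 21) = 15*(-45) = -675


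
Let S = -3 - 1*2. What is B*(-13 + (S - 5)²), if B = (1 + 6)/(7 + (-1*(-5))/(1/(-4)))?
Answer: -609/13 ≈ -46.846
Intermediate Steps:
S = -5 (S = -3 - 2 = -5)
B = -7/13 (B = 7/(7 + 5/(-¼)) = 7/(7 + 5*(-4)) = 7/(7 - 20) = 7/(-13) = 7*(-1/13) = -7/13 ≈ -0.53846)
B*(-13 + (S - 5)²) = -7*(-13 + (-5 - 5)²)/13 = -7*(-13 + (-10)²)/13 = -7*(-13 + 100)/13 = -7/13*87 = -609/13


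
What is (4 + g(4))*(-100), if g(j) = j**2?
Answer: -2000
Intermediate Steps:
(4 + g(4))*(-100) = (4 + 4**2)*(-100) = (4 + 16)*(-100) = 20*(-100) = -2000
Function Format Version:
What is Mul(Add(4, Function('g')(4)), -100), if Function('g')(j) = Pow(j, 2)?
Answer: -2000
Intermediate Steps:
Mul(Add(4, Function('g')(4)), -100) = Mul(Add(4, Pow(4, 2)), -100) = Mul(Add(4, 16), -100) = Mul(20, -100) = -2000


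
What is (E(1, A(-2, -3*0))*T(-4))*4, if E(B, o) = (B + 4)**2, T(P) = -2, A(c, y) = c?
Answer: -200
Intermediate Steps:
E(B, o) = (4 + B)**2
(E(1, A(-2, -3*0))*T(-4))*4 = ((4 + 1)**2*(-2))*4 = (5**2*(-2))*4 = (25*(-2))*4 = -50*4 = -200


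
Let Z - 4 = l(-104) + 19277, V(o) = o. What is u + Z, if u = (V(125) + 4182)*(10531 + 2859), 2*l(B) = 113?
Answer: 115380135/2 ≈ 5.7690e+7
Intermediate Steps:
l(B) = 113/2 (l(B) = (½)*113 = 113/2)
Z = 38675/2 (Z = 4 + (113/2 + 19277) = 4 + 38667/2 = 38675/2 ≈ 19338.)
u = 57670730 (u = (125 + 4182)*(10531 + 2859) = 4307*13390 = 57670730)
u + Z = 57670730 + 38675/2 = 115380135/2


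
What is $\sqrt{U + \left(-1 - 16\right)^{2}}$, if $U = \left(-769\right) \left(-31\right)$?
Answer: $8 \sqrt{377} \approx 155.33$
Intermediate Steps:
$U = 23839$
$\sqrt{U + \left(-1 - 16\right)^{2}} = \sqrt{23839 + \left(-1 - 16\right)^{2}} = \sqrt{23839 + \left(-17\right)^{2}} = \sqrt{23839 + 289} = \sqrt{24128} = 8 \sqrt{377}$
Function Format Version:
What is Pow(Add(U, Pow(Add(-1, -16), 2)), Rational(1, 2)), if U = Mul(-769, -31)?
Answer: Mul(8, Pow(377, Rational(1, 2))) ≈ 155.33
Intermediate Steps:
U = 23839
Pow(Add(U, Pow(Add(-1, -16), 2)), Rational(1, 2)) = Pow(Add(23839, Pow(Add(-1, -16), 2)), Rational(1, 2)) = Pow(Add(23839, Pow(-17, 2)), Rational(1, 2)) = Pow(Add(23839, 289), Rational(1, 2)) = Pow(24128, Rational(1, 2)) = Mul(8, Pow(377, Rational(1, 2)))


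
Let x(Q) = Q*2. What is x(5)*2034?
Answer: 20340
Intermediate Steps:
x(Q) = 2*Q
x(5)*2034 = (2*5)*2034 = 10*2034 = 20340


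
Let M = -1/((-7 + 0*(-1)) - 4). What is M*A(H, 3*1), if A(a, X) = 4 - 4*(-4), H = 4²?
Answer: 20/11 ≈ 1.8182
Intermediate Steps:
H = 16
A(a, X) = 20 (A(a, X) = 4 + 16 = 20)
M = 1/11 (M = -1/((-7 + 0) - 4) = -1/(-7 - 4) = -1/(-11) = -1*(-1/11) = 1/11 ≈ 0.090909)
M*A(H, 3*1) = (1/11)*20 = 20/11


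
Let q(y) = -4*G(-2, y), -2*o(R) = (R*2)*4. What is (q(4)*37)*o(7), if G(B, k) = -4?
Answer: -16576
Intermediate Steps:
o(R) = -4*R (o(R) = -R*2*4/2 = -2*R*4/2 = -4*R)
q(y) = 16 (q(y) = -4*(-4) = 16)
(q(4)*37)*o(7) = (16*37)*(-4*7) = 592*(-28) = -16576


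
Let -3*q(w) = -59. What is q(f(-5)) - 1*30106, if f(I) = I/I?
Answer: -90259/3 ≈ -30086.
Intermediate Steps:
f(I) = 1
q(w) = 59/3 (q(w) = -⅓*(-59) = 59/3)
q(f(-5)) - 1*30106 = 59/3 - 1*30106 = 59/3 - 30106 = -90259/3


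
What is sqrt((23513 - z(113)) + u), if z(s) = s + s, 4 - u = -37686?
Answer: sqrt(60977) ≈ 246.94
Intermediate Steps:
u = 37690 (u = 4 - 1*(-37686) = 4 + 37686 = 37690)
z(s) = 2*s
sqrt((23513 - z(113)) + u) = sqrt((23513 - 2*113) + 37690) = sqrt((23513 - 1*226) + 37690) = sqrt((23513 - 226) + 37690) = sqrt(23287 + 37690) = sqrt(60977)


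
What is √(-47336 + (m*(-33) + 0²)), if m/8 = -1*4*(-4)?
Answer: 2*I*√12890 ≈ 227.07*I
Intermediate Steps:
m = 128 (m = 8*(-1*4*(-4)) = 8*(-4*(-4)) = 8*16 = 128)
√(-47336 + (m*(-33) + 0²)) = √(-47336 + (128*(-33) + 0²)) = √(-47336 + (-4224 + 0)) = √(-47336 - 4224) = √(-51560) = 2*I*√12890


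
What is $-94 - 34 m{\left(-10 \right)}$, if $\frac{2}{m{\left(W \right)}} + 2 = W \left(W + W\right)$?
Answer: $- \frac{9340}{99} \approx -94.343$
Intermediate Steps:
$m{\left(W \right)} = \frac{2}{-2 + 2 W^{2}}$ ($m{\left(W \right)} = \frac{2}{-2 + W \left(W + W\right)} = \frac{2}{-2 + W 2 W} = \frac{2}{-2 + 2 W^{2}}$)
$-94 - 34 m{\left(-10 \right)} = -94 - \frac{34}{-1 + \left(-10\right)^{2}} = -94 - \frac{34}{-1 + 100} = -94 - \frac{34}{99} = - \frac{9340}{99}$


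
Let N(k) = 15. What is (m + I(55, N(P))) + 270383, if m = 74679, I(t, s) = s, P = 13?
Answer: 345077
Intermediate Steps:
(m + I(55, N(P))) + 270383 = (74679 + 15) + 270383 = 74694 + 270383 = 345077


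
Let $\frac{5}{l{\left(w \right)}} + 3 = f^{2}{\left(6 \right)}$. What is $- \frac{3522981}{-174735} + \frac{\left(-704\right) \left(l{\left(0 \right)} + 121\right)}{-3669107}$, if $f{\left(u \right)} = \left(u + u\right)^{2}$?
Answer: $\frac{903391881865323}{44755455311905} \approx 20.185$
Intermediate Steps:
$f{\left(u \right)} = 4 u^{2}$ ($f{\left(u \right)} = \left(2 u\right)^{2} = 4 u^{2}$)
$l{\left(w \right)} = \frac{5}{20733}$ ($l{\left(w \right)} = \frac{5}{-3 + \left(4 \cdot 6^{2}\right)^{2}} = \frac{5}{-3 + \left(4 \cdot 36\right)^{2}} = \frac{5}{-3 + 144^{2}} = \frac{5}{-3 + 20736} = \frac{5}{20733}$)
$- \frac{3522981}{-174735} + \frac{\left(-704\right) \left(l{\left(0 \right)} + 121\right)}{-3669107} = - \frac{3522981}{-174735} + \frac{\left(-704\right) \left(\frac{5}{20733} + 121\right)}{-3669107} = \left(-3522981\right) \left(- \frac{1}{174735}\right) + \left(-704\right) \frac{2508698}{20733} \left(- \frac{1}{3669107}\right) = \frac{106757}{5295} - - \frac{1766123392}{76071595431} = \frac{106757}{5295} + \frac{1766123392}{76071595431} = \frac{903391881865323}{44755455311905}$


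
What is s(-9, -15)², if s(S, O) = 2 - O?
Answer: 289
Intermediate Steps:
s(-9, -15)² = (2 - 1*(-15))² = (2 + 15)² = 17² = 289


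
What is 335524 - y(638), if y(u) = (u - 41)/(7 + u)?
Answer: 72137461/215 ≈ 3.3552e+5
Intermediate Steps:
y(u) = (-41 + u)/(7 + u)
335524 - y(638) = 335524 - (-41 + 638)/(7 + 638) = 335524 - 597/645 = 335524 - 1*199/215 = 335524 - 199/215 = 72137461/215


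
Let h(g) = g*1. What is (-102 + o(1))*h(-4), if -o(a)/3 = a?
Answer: 420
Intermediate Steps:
o(a) = -3*a
h(g) = g
(-102 + o(1))*h(-4) = (-102 - 3*1)*(-4) = (-102 - 3)*(-4) = -105*(-4) = 420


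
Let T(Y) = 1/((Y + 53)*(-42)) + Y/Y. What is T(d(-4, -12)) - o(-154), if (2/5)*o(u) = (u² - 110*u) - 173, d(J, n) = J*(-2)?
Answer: -129645527/1281 ≈ -1.0121e+5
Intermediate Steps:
d(J, n) = -2*J
o(u) = -865/2 - 275*u + 5*u²/2 (o(u) = 5*((u² - 110*u) - 173)/2 = 5*(-173 + u² - 110*u)/2 = -865/2 - 275*u + 5*u²/2)
T(Y) = 1 - 1/(42*(53 + Y)) (T(Y) = -1/42/(53 + Y) + 1 = -1/(42*(53 + Y)) + 1 = 1 - 1/(42*(53 + Y)))
T(d(-4, -12)) - o(-154) = (2225/42 - 2*(-4))/(53 - 2*(-4)) - (-865/2 - 275*(-154) + (5/2)*(-154)²) = (2225/42 + 8)/(53 + 8) - (-865/2 + 42350 + (5/2)*23716) = (2561/42)/61 - (-865/2 + 42350 + 59290) = (1/61)*(2561/42) - 1*202415/2 = 2561/2562 - 202415/2 = -129645527/1281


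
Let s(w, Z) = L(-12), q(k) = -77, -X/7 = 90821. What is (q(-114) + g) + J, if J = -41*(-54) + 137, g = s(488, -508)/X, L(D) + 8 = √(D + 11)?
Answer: 1445688686/635747 - I/635747 ≈ 2274.0 - 1.573e-6*I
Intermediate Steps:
X = -635747 (X = -7*90821 = -635747)
L(D) = -8 + √(11 + D) (L(D) = -8 + √(D + 11) = -8 + √(11 + D))
s(w, Z) = -8 + I (s(w, Z) = -8 + √(11 - 12) = -8 + √(-1) = -8 + I)
g = 8/635747 - I/635747 (g = (-8 + I)/(-635747) = (-8 + I)*(-1/635747) = 8/635747 - I/635747 ≈ 1.2584e-5 - 1.573e-6*I)
J = 2351 (J = 2214 + 137 = 2351)
(q(-114) + g) + J = (-77 + (8/635747 - I/635747)) + 2351 = (-48952511/635747 - I/635747) + 2351 = 1445688686/635747 - I/635747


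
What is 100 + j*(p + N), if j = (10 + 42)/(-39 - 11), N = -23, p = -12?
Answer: 682/5 ≈ 136.40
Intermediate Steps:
j = -26/25 (j = 52/(-50) = 52*(-1/50) = -26/25 ≈ -1.0400)
100 + j*(p + N) = 100 - 26*(-12 - 23)/25 = 100 - 26/25*(-35) = 100 + 182/5 = 682/5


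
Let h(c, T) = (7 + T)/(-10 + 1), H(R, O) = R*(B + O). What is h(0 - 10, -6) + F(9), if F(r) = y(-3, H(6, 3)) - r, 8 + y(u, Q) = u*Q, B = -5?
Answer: 170/9 ≈ 18.889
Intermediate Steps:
H(R, O) = R*(-5 + O)
y(u, Q) = -8 + Q*u (y(u, Q) = -8 + u*Q = -8 + Q*u)
h(c, T) = -7/9 - T/9 (h(c, T) = (7 + T)/(-9) = (7 + T)*(-⅑) = -7/9 - T/9)
F(r) = 28 - r (F(r) = (-8 + (6*(-5 + 3))*(-3)) - r = (-8 + (6*(-2))*(-3)) - r = (-8 - 12*(-3)) - r = (-8 + 36) - r = 28 - r)
h(0 - 10, -6) + F(9) = (-7/9 - ⅑*(-6)) + (28 - 1*9) = (-7/9 + ⅔) + (28 - 9) = -⅑ + 19 = 170/9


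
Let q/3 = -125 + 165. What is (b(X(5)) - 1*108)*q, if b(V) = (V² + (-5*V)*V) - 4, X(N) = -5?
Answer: -25440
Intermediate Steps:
b(V) = -4 - 4*V² (b(V) = (V² - 5*V²) - 4 = -4*V² - 4 = -4 - 4*V²)
q = 120 (q = 3*(-125 + 165) = 3*40 = 120)
(b(X(5)) - 1*108)*q = ((-4 - 4*(-5)²) - 1*108)*120 = ((-4 - 4*25) - 108)*120 = ((-4 - 100) - 108)*120 = (-104 - 108)*120 = -212*120 = -25440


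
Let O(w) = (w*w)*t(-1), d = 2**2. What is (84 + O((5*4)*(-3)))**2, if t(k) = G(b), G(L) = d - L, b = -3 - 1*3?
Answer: 1302055056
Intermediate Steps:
b = -6 (b = -3 - 3 = -6)
d = 4
G(L) = 4 - L
t(k) = 10 (t(k) = 4 - 1*(-6) = 4 + 6 = 10)
O(w) = 10*w**2 (O(w) = (w*w)*10 = w**2*10 = 10*w**2)
(84 + O((5*4)*(-3)))**2 = (84 + 10*((5*4)*(-3))**2)**2 = (84 + 10*(20*(-3))**2)**2 = (84 + 10*(-60)**2)**2 = (84 + 10*3600)**2 = (84 + 36000)**2 = 36084**2 = 1302055056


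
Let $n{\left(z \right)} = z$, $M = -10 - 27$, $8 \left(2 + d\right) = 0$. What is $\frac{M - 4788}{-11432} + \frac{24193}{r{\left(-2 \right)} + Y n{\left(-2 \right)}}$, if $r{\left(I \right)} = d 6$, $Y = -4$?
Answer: $- \frac{69138769}{11432} \approx -6047.8$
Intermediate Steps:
$d = -2$ ($d = -2 + \frac{1}{8} \cdot 0 = -2 + 0 = -2$)
$M = -37$
$r{\left(I \right)} = -12$ ($r{\left(I \right)} = \left(-2\right) 6 = -12$)
$\frac{M - 4788}{-11432} + \frac{24193}{r{\left(-2 \right)} + Y n{\left(-2 \right)}} = \frac{-37 - 4788}{-11432} + \frac{24193}{-12 - -8} = \left(-37 - 4788\right) \left(- \frac{1}{11432}\right) + \frac{24193}{-12 + 8} = \left(-4825\right) \left(- \frac{1}{11432}\right) + \frac{24193}{-4} = \frac{4825}{11432} + 24193 \left(- \frac{1}{4}\right) = \frac{4825}{11432} - \frac{24193}{4} = - \frac{69138769}{11432}$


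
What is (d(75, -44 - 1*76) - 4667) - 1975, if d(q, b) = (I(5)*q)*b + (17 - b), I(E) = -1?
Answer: 2495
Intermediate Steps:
d(q, b) = 17 - b - b*q (d(q, b) = (-q)*b + (17 - b) = -b*q + (17 - b) = 17 - b - b*q)
(d(75, -44 - 1*76) - 4667) - 1975 = ((17 - (-44 - 1*76) - 1*(-44 - 1*76)*75) - 4667) - 1975 = ((17 - (-44 - 76) - 1*(-44 - 76)*75) - 4667) - 1975 = ((17 - 1*(-120) - 1*(-120)*75) - 4667) - 1975 = ((17 + 120 + 9000) - 4667) - 1975 = (9137 - 4667) - 1975 = 4470 - 1975 = 2495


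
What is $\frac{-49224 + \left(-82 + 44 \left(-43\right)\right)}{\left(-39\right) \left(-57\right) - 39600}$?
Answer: $\frac{17066}{12459} \approx 1.3698$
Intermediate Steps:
$\frac{-49224 + \left(-82 + 44 \left(-43\right)\right)}{\left(-39\right) \left(-57\right) - 39600} = \frac{-49224 - 1974}{2223 - 39600} = \frac{-49224 - 1974}{-37377} = \left(-51198\right) \left(- \frac{1}{37377}\right) = \frac{17066}{12459}$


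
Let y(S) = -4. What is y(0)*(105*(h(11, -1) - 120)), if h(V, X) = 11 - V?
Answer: 50400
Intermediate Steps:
y(0)*(105*(h(11, -1) - 120)) = -420*((11 - 1*11) - 120) = -420*((11 - 11) - 120) = -420*(0 - 120) = -420*(-120) = -4*(-12600) = 50400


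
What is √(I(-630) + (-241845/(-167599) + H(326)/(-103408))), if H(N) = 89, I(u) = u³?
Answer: I*√4694104854509482418086961687/4332769348 ≈ 15813.0*I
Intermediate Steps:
√(I(-630) + (-241845/(-167599) + H(326)/(-103408))) = √((-630)³ + (-241845/(-167599) + 89/(-103408))) = √(-250047000 + (-241845*(-1/167599) + 89*(-1/103408))) = √(-250047000 + (241845/167599 - 89/103408)) = √(-250047000 + 24993791449/17331077392) = √(-4333583883643632551/17331077392) = I*√4694104854509482418086961687/4332769348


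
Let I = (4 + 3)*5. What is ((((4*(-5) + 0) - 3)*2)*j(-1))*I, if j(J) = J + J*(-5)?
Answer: -6440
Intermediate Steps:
j(J) = -4*J (j(J) = J - 5*J = -4*J)
I = 35 (I = 7*5 = 35)
((((4*(-5) + 0) - 3)*2)*j(-1))*I = ((((4*(-5) + 0) - 3)*2)*(-4*(-1)))*35 = ((((-20 + 0) - 3)*2)*4)*35 = (((-20 - 3)*2)*4)*35 = (-23*2*4)*35 = -46*4*35 = -184*35 = -6440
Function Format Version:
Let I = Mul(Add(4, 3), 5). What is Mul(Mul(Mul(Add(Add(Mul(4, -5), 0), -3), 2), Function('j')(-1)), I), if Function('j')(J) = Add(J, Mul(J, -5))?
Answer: -6440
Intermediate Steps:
Function('j')(J) = Mul(-4, J) (Function('j')(J) = Add(J, Mul(-5, J)) = Mul(-4, J))
I = 35 (I = Mul(7, 5) = 35)
Mul(Mul(Mul(Add(Add(Mul(4, -5), 0), -3), 2), Function('j')(-1)), I) = Mul(Mul(Mul(Add(Add(Mul(4, -5), 0), -3), 2), Mul(-4, -1)), 35) = Mul(Mul(Mul(Add(Add(-20, 0), -3), 2), 4), 35) = Mul(Mul(Mul(Add(-20, -3), 2), 4), 35) = Mul(Mul(Mul(-23, 2), 4), 35) = Mul(Mul(-46, 4), 35) = Mul(-184, 35) = -6440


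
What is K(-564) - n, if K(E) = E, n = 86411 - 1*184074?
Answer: 97099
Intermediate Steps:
n = -97663 (n = 86411 - 184074 = -97663)
K(-564) - n = -564 - 1*(-97663) = -564 + 97663 = 97099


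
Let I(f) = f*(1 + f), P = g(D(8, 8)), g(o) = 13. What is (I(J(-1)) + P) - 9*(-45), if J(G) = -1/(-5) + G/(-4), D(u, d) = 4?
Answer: 167461/400 ≈ 418.65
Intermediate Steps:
J(G) = 1/5 - G/4 (J(G) = -1*(-1/5) + G*(-1/4) = 1/5 - G/4)
P = 13
(I(J(-1)) + P) - 9*(-45) = ((1/5 - 1/4*(-1))*(1 + (1/5 - 1/4*(-1))) + 13) - 9*(-45) = ((1/5 + 1/4)*(1 + (1/5 + 1/4)) + 13) + 405 = (9*(1 + 9/20)/20 + 13) + 405 = ((9/20)*(29/20) + 13) + 405 = (261/400 + 13) + 405 = 5461/400 + 405 = 167461/400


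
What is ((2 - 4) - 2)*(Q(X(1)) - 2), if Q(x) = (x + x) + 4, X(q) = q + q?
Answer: -24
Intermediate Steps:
X(q) = 2*q
Q(x) = 4 + 2*x (Q(x) = 2*x + 4 = 4 + 2*x)
((2 - 4) - 2)*(Q(X(1)) - 2) = ((2 - 4) - 2)*((4 + 2*(2*1)) - 2) = (-2 - 2)*((4 + 2*2) - 2) = -4*((4 + 4) - 2) = -4*(8 - 2) = -4*6 = -24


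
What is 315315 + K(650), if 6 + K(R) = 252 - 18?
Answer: 315543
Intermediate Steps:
K(R) = 228 (K(R) = -6 + (252 - 18) = -6 + 234 = 228)
315315 + K(650) = 315315 + 228 = 315543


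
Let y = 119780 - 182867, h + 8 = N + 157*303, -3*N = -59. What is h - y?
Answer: 332009/3 ≈ 1.1067e+5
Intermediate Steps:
N = 59/3 (N = -⅓*(-59) = 59/3 ≈ 19.667)
h = 142748/3 (h = -8 + (59/3 + 157*303) = -8 + (59/3 + 47571) = -8 + 142772/3 = 142748/3 ≈ 47583.)
y = -63087
h - y = 142748/3 - 1*(-63087) = 142748/3 + 63087 = 332009/3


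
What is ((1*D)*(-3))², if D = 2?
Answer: 36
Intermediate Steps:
((1*D)*(-3))² = ((1*2)*(-3))² = (2*(-3))² = (-6)² = 36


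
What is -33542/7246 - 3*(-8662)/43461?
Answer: -211579051/52486401 ≈ -4.0311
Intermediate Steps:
-33542/7246 - 3*(-8662)/43461 = -33542*1/7246 + 25986*(1/43461) = -16771/3623 + 8662/14487 = -211579051/52486401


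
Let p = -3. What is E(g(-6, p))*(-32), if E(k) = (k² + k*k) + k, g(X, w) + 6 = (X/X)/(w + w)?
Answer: -20128/9 ≈ -2236.4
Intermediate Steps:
g(X, w) = -6 + 1/(2*w) (g(X, w) = -6 + (X/X)/(w + w) = -6 + 1/(2*w))
E(k) = k + 2*k² (E(k) = (k² + k²) + k = 2*k² + k = k + 2*k²)
E(g(-6, p))*(-32) = ((-6 + (½)/(-3))*(1 + 2*(-6 + (½)/(-3))))*(-32) = ((-6 + (½)*(-⅓))*(1 + 2*(-6 + (½)*(-⅓))))*(-32) = ((-6 - ⅙)*(1 + 2*(-6 - ⅙)))*(-32) = -37*(1 + 2*(-37/6))/6*(-32) = -37*(1 - 37/3)/6*(-32) = -37/6*(-34/3)*(-32) = (629/9)*(-32) = -20128/9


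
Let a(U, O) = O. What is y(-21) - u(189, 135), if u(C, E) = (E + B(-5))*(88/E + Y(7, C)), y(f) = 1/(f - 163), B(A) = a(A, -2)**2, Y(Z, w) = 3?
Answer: -12609103/24840 ≈ -507.61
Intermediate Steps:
B(A) = 4 (B(A) = (-2)**2 = 4)
y(f) = 1/(-163 + f)
u(C, E) = (3 + 88/E)*(4 + E) (u(C, E) = (E + 4)*(88/E + 3) = (4 + E)*(3 + 88/E) = (3 + 88/E)*(4 + E))
y(-21) - u(189, 135) = 1/(-163 - 21) - (100 + 3*135 + 352/135) = 1/(-184) - (100 + 405 + 352*(1/135)) = -1/184 - (100 + 405 + 352/135) = -1/184 - 1*68527/135 = -1/184 - 68527/135 = -12609103/24840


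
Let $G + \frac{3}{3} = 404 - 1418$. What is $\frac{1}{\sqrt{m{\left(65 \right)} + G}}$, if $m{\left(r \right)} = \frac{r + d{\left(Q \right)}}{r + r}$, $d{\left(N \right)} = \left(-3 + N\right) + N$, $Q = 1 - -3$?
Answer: $- \frac{i \sqrt{42861}}{6594} \approx - 0.031397 i$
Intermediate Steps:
$Q = 4$ ($Q = 1 + 3 = 4$)
$G = -1015$ ($G = -1 + \left(404 - 1418\right) = -1 - 1014 = -1015$)
$d{\left(N \right)} = -3 + 2 N$
$m{\left(r \right)} = \frac{5 + r}{2 r}$ ($m{\left(r \right)} = \frac{r + \left(-3 + 2 \cdot 4\right)}{r + r} = \frac{r + \left(-3 + 8\right)}{2 r} = \left(r + 5\right) \frac{1}{2 r} = \left(5 + r\right) \frac{1}{2 r} = \frac{5 + r}{2 r}$)
$\frac{1}{\sqrt{m{\left(65 \right)} + G}} = \frac{1}{\sqrt{\frac{5 + 65}{2 \cdot 65} - 1015}} = \frac{1}{\sqrt{\frac{1}{2} \cdot \frac{1}{65} \cdot 70 - 1015}} = \frac{1}{\sqrt{\frac{7}{13} - 1015}} = \frac{1}{\sqrt{- \frac{13188}{13}}} = \frac{1}{\frac{2}{13} i \sqrt{42861}} = - \frac{i \sqrt{42861}}{6594}$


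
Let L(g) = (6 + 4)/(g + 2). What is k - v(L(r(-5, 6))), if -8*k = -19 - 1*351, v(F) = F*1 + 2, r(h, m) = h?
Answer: 571/12 ≈ 47.583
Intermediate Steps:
L(g) = 10/(2 + g)
v(F) = 2 + F (v(F) = F + 2 = 2 + F)
k = 185/4 (k = -(-19 - 1*351)/8 = -(-19 - 351)/8 = -⅛*(-370) = 185/4 ≈ 46.250)
k - v(L(r(-5, 6))) = 185/4 - (2 + 10/(2 - 5)) = 185/4 - (2 + 10/(-3)) = 185/4 - (2 + 10*(-⅓)) = 185/4 - (2 - 10/3) = 185/4 - 1*(-4/3) = 185/4 + 4/3 = 571/12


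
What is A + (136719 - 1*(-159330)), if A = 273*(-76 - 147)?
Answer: 235170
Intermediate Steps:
A = -60879 (A = 273*(-223) = -60879)
A + (136719 - 1*(-159330)) = -60879 + (136719 - 1*(-159330)) = -60879 + (136719 + 159330) = -60879 + 296049 = 235170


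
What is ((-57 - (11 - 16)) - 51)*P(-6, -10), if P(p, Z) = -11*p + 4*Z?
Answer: -2678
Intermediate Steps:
((-57 - (11 - 16)) - 51)*P(-6, -10) = ((-57 - (11 - 16)) - 51)*(-11*(-6) + 4*(-10)) = ((-57 - 1*(-5)) - 51)*(66 - 40) = ((-57 + 5) - 51)*26 = (-52 - 51)*26 = -103*26 = -2678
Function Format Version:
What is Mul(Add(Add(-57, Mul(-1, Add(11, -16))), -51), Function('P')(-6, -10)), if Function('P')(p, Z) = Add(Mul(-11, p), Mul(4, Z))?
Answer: -2678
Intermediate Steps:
Mul(Add(Add(-57, Mul(-1, Add(11, -16))), -51), Function('P')(-6, -10)) = Mul(Add(Add(-57, Mul(-1, Add(11, -16))), -51), Add(Mul(-11, -6), Mul(4, -10))) = Mul(Add(Add(-57, Mul(-1, -5)), -51), Add(66, -40)) = Mul(Add(Add(-57, 5), -51), 26) = Mul(Add(-52, -51), 26) = Mul(-103, 26) = -2678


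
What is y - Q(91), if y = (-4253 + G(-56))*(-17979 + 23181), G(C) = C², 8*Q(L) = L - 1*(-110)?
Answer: -46485273/8 ≈ -5.8107e+6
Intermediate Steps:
Q(L) = 55/4 + L/8 (Q(L) = (L - 1*(-110))/8 = (L + 110)/8 = (110 + L)/8 = 55/4 + L/8)
y = -5810634 (y = (-4253 + (-56)²)*(-17979 + 23181) = (-4253 + 3136)*5202 = -1117*5202 = -5810634)
y - Q(91) = -5810634 - (55/4 + (⅛)*91) = -5810634 - (55/4 + 91/8) = -5810634 - 1*201/8 = -5810634 - 201/8 = -46485273/8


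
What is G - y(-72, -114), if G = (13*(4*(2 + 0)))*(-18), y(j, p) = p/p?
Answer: -1873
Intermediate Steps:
y(j, p) = 1
G = -1872 (G = (13*(4*2))*(-18) = (13*8)*(-18) = 104*(-18) = -1872)
G - y(-72, -114) = -1872 - 1*1 = -1872 - 1 = -1873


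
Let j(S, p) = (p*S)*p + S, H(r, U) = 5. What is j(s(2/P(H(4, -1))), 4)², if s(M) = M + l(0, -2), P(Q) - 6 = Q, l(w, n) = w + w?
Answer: 1156/121 ≈ 9.5537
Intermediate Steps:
l(w, n) = 2*w
P(Q) = 6 + Q
s(M) = M (s(M) = M + 2*0 = M + 0 = M)
j(S, p) = S + S*p² (j(S, p) = (S*p)*p + S = S*p² + S = S + S*p²)
j(s(2/P(H(4, -1))), 4)² = ((2/(6 + 5))*(1 + 4²))² = ((2/11)*(1 + 16))² = ((2*(1/11))*17)² = ((2/11)*17)² = (34/11)² = 1156/121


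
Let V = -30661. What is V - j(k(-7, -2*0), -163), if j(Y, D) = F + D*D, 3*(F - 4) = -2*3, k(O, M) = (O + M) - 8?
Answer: -57232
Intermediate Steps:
k(O, M) = -8 + M + O (k(O, M) = (M + O) - 8 = -8 + M + O)
F = 2 (F = 4 + (-2*3)/3 = 4 + (⅓)*(-6) = 4 - 2 = 2)
j(Y, D) = 2 + D² (j(Y, D) = 2 + D*D = 2 + D²)
V - j(k(-7, -2*0), -163) = -30661 - (2 + (-163)²) = -30661 - (2 + 26569) = -30661 - 1*26571 = -30661 - 26571 = -57232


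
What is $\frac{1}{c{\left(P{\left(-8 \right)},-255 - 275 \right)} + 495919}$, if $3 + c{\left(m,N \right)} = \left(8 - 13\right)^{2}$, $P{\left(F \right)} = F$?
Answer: $\frac{1}{495941} \approx 2.0164 \cdot 10^{-6}$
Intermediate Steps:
$c{\left(m,N \right)} = 22$ ($c{\left(m,N \right)} = -3 + \left(8 - 13\right)^{2} = -3 + \left(-5\right)^{2} = -3 + 25 = 22$)
$\frac{1}{c{\left(P{\left(-8 \right)},-255 - 275 \right)} + 495919} = \frac{1}{22 + 495919} = \frac{1}{495941}$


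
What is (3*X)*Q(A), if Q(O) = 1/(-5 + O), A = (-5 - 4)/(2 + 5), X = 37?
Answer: -777/44 ≈ -17.659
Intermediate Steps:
A = -9/7 ≈ -1.2857
(3*X)*Q(A) = (3*37)/(-5 - 9/7) = 111/(-44/7) = 111*(-7/44) = -777/44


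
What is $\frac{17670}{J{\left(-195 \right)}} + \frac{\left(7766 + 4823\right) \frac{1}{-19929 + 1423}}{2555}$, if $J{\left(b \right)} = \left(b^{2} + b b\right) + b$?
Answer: $\frac{55635511167}{239109271310} \approx 0.23268$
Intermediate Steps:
$J{\left(b \right)} = b + 2 b^{2}$ ($J{\left(b \right)} = \left(b^{2} + b^{2}\right) + b = 2 b^{2} + b = b + 2 b^{2}$)
$\frac{17670}{J{\left(-195 \right)}} + \frac{\left(7766 + 4823\right) \frac{1}{-19929 + 1423}}{2555} = \frac{17670}{\left(-195\right) \left(1 + 2 \left(-195\right)\right)} + \frac{\left(7766 + 4823\right) \frac{1}{-19929 + 1423}}{2555} = \frac{17670}{\left(-195\right) \left(1 - 390\right)} + \frac{12589}{-18506} \cdot \frac{1}{2555} = \frac{17670}{\left(-195\right) \left(-389\right)} + 12589 \left(- \frac{1}{18506}\right) \frac{1}{2555} = \frac{17670}{75855} - \frac{12589}{47282830} = 17670 \cdot \frac{1}{75855} - \frac{12589}{47282830} = \frac{1178}{5057} - \frac{12589}{47282830} = \frac{55635511167}{239109271310}$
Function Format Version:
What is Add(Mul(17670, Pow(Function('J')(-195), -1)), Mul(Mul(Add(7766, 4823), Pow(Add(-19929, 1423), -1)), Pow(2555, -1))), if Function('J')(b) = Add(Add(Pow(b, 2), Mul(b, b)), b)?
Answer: Rational(55635511167, 239109271310) ≈ 0.23268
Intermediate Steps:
Function('J')(b) = Add(b, Mul(2, Pow(b, 2))) (Function('J')(b) = Add(Add(Pow(b, 2), Pow(b, 2)), b) = Add(Mul(2, Pow(b, 2)), b) = Add(b, Mul(2, Pow(b, 2))))
Add(Mul(17670, Pow(Function('J')(-195), -1)), Mul(Mul(Add(7766, 4823), Pow(Add(-19929, 1423), -1)), Pow(2555, -1))) = Add(Mul(17670, Pow(Mul(-195, Add(1, Mul(2, -195))), -1)), Mul(Mul(Add(7766, 4823), Pow(Add(-19929, 1423), -1)), Pow(2555, -1))) = Add(Mul(17670, Pow(Mul(-195, Add(1, -390)), -1)), Mul(Mul(12589, Pow(-18506, -1)), Rational(1, 2555))) = Add(Mul(17670, Pow(Mul(-195, -389), -1)), Mul(Mul(12589, Rational(-1, 18506)), Rational(1, 2555))) = Add(Mul(17670, Pow(75855, -1)), Mul(Rational(-12589, 18506), Rational(1, 2555))) = Add(Mul(17670, Rational(1, 75855)), Rational(-12589, 47282830)) = Add(Rational(1178, 5057), Rational(-12589, 47282830)) = Rational(55635511167, 239109271310)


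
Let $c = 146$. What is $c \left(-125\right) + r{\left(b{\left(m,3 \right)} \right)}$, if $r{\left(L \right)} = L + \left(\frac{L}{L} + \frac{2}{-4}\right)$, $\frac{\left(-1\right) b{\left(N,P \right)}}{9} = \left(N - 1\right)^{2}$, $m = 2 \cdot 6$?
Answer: $- \frac{38677}{2} \approx -19339.0$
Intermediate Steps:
$m = 12$
$b{\left(N,P \right)} = - 9 \left(-1 + N\right)^{2}$ ($b{\left(N,P \right)} = - 9 \left(N - 1\right)^{2} = - 9 \left(-1 + N\right)^{2}$)
$r{\left(L \right)} = \frac{1}{2} + L$ ($r{\left(L \right)} = L + \left(1 + 2 \left(- \frac{1}{4}\right)\right) = L + \left(1 - \frac{1}{2}\right) = L + \frac{1}{2} = \frac{1}{2} + L$)
$c \left(-125\right) + r{\left(b{\left(m,3 \right)} \right)} = 146 \left(-125\right) + \left(\frac{1}{2} - 9 \left(-1 + 12\right)^{2}\right) = -18250 + \left(\frac{1}{2} - 9 \cdot 11^{2}\right) = -18250 + \left(\frac{1}{2} - 1089\right) = -18250 - \frac{2177}{2} = - \frac{38677}{2}$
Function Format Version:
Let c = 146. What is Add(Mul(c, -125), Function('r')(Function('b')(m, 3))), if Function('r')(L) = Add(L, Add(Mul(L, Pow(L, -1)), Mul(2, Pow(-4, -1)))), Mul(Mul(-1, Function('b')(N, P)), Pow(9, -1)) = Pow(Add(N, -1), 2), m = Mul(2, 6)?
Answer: Rational(-38677, 2) ≈ -19339.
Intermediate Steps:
m = 12
Function('b')(N, P) = Mul(-9, Pow(Add(-1, N), 2)) (Function('b')(N, P) = Mul(-9, Pow(Add(N, -1), 2)) = Mul(-9, Pow(Add(-1, N), 2)))
Function('r')(L) = Add(Rational(1, 2), L) (Function('r')(L) = Add(L, Add(1, Mul(2, Rational(-1, 4)))) = Add(L, Add(1, Rational(-1, 2))) = Add(L, Rational(1, 2)) = Add(Rational(1, 2), L))
Add(Mul(c, -125), Function('r')(Function('b')(m, 3))) = Add(Mul(146, -125), Add(Rational(1, 2), Mul(-9, Pow(Add(-1, 12), 2)))) = Add(-18250, Add(Rational(1, 2), Mul(-9, Pow(11, 2)))) = Add(-18250, Add(Rational(1, 2), Mul(-9, 121))) = Add(-18250, Add(Rational(1, 2), -1089)) = Add(-18250, Rational(-2177, 2)) = Rational(-38677, 2)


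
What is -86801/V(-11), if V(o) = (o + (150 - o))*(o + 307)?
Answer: -86801/44400 ≈ -1.9550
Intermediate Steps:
V(o) = 46050 + 150*o (V(o) = 150*(307 + o) = 46050 + 150*o)
-86801/V(-11) = -86801/(46050 + 150*(-11)) = -86801/(46050 - 1650) = -86801/44400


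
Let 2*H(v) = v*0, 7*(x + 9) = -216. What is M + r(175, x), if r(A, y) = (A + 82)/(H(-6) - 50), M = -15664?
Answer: -783457/50 ≈ -15669.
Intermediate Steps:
x = -279/7 (x = -9 + (1/7)*(-216) = -9 - 216/7 = -279/7 ≈ -39.857)
H(v) = 0 (H(v) = (v*0)/2 = (1/2)*0 = 0)
r(A, y) = -41/25 - A/50 (r(A, y) = (A + 82)/(0 - 50) = (82 + A)/(-50) = (82 + A)*(-1/50) = -41/25 - A/50)
M + r(175, x) = -15664 + (-41/25 - 1/50*175) = -15664 + (-41/25 - 7/2) = -15664 - 257/50 = -783457/50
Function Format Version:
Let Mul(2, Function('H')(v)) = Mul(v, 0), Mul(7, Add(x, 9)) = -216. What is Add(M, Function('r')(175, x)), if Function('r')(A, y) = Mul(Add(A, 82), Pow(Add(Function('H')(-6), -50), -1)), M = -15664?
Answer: Rational(-783457, 50) ≈ -15669.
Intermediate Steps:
x = Rational(-279, 7) (x = Add(-9, Mul(Rational(1, 7), -216)) = Add(-9, Rational(-216, 7)) = Rational(-279, 7) ≈ -39.857)
Function('H')(v) = 0 (Function('H')(v) = Mul(Rational(1, 2), Mul(v, 0)) = Mul(Rational(1, 2), 0) = 0)
Function('r')(A, y) = Add(Rational(-41, 25), Mul(Rational(-1, 50), A)) (Function('r')(A, y) = Mul(Add(A, 82), Pow(Add(0, -50), -1)) = Mul(Add(82, A), Pow(-50, -1)) = Mul(Add(82, A), Rational(-1, 50)) = Add(Rational(-41, 25), Mul(Rational(-1, 50), A)))
Add(M, Function('r')(175, x)) = Add(-15664, Add(Rational(-41, 25), Mul(Rational(-1, 50), 175))) = Add(-15664, Add(Rational(-41, 25), Rational(-7, 2))) = Add(-15664, Rational(-257, 50)) = Rational(-783457, 50)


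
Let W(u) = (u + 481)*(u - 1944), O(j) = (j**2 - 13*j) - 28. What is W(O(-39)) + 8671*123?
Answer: 1205469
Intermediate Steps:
O(j) = -28 + j**2 - 13*j
W(u) = (-1944 + u)*(481 + u) (W(u) = (481 + u)*(-1944 + u) = (-1944 + u)*(481 + u))
W(O(-39)) + 8671*123 = (-935064 + (-28 + (-39)**2 - 13*(-39))**2 - 1463*(-28 + (-39)**2 - 13*(-39))) + 8671*123 = (-935064 + (-28 + 1521 + 507)**2 - 1463*(-28 + 1521 + 507)) + 1066533 = (-935064 + 2000**2 - 1463*2000) + 1066533 = (-935064 + 4000000 - 2926000) + 1066533 = 138936 + 1066533 = 1205469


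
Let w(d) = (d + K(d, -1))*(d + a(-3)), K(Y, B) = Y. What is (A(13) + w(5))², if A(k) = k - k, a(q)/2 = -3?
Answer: 100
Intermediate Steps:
a(q) = -6 (a(q) = 2*(-3) = -6)
A(k) = 0
w(d) = 2*d*(-6 + d) (w(d) = (d + d)*(d - 6) = (2*d)*(-6 + d) = 2*d*(-6 + d))
(A(13) + w(5))² = (0 + 2*5*(-6 + 5))² = (0 + 2*5*(-1))² = (0 - 10)² = (-10)² = 100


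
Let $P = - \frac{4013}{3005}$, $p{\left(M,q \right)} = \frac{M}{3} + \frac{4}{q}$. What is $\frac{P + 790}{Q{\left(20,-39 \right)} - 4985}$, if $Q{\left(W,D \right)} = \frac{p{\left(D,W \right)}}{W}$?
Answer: $- \frac{3949895}{24969747} \approx -0.15819$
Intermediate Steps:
$p{\left(M,q \right)} = \frac{4}{q} + \frac{M}{3}$ ($p{\left(M,q \right)} = M \frac{1}{3} + \frac{4}{q} = \frac{M}{3} + \frac{4}{q} = \frac{4}{q} + \frac{M}{3}$)
$Q{\left(W,D \right)} = \frac{\frac{4}{W} + \frac{D}{3}}{W}$
$P = - \frac{4013}{3005}$ ($P = \left(-4013\right) \frac{1}{3005} = - \frac{4013}{3005} \approx -1.3354$)
$\frac{P + 790}{Q{\left(20,-39 \right)} - 4985} = \frac{- \frac{4013}{3005} + 790}{\frac{12 - 780}{3 \cdot 400} - 4985} = \frac{2369937}{3005 \left(\frac{1}{3} \cdot \frac{1}{400} \left(12 - 780\right) - 4985\right)} = \frac{2369937}{3005 \left(\frac{1}{3} \cdot \frac{1}{400} \left(-768\right) - 4985\right)} = \frac{2369937}{3005 \left(- \frac{16}{25} - 4985\right)} = \frac{2369937}{3005 \left(- \frac{124641}{25}\right)} = \frac{2369937}{3005} \left(- \frac{25}{124641}\right) = - \frac{3949895}{24969747}$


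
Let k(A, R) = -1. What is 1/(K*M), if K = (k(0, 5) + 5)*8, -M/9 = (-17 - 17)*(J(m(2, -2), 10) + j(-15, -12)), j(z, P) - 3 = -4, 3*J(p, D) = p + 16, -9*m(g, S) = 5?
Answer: 3/121856 ≈ 2.4619e-5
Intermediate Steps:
m(g, S) = -5/9 (m(g, S) = -⅑*5 = -5/9)
J(p, D) = 16/3 + p/3 (J(p, D) = (p + 16)/3 = (16 + p)/3 = 16/3 + p/3)
j(z, P) = -1 (j(z, P) = 3 - 4 = -1)
M = 3808/3 (M = -9*(-17 - 17)*((16/3 + (⅓)*(-5/9)) - 1) = -(-306)*((16/3 - 5/27) - 1) = -(-306)*(139/27 - 1) = -(-306)*112/27 = -9*(-3808/27) = 3808/3 ≈ 1269.3)
K = 32 (K = (-1 + 5)*8 = 4*8 = 32)
1/(K*M) = 1/(32*(3808/3)) = 1/(121856/3) = 3/121856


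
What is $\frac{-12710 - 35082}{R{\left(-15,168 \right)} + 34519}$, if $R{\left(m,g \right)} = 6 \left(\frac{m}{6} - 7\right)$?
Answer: $- \frac{23896}{17231} \approx -1.3868$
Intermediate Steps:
$R{\left(m,g \right)} = -42 + m$ ($R{\left(m,g \right)} = 6 \left(m \frac{1}{6} - 7\right) = 6 \left(\frac{m}{6} - 7\right) = 6 \left(-7 + \frac{m}{6}\right) = -42 + m$)
$\frac{-12710 - 35082}{R{\left(-15,168 \right)} + 34519} = \frac{-12710 - 35082}{\left(-42 - 15\right) + 34519} = - \frac{47792}{-57 + 34519} = - \frac{47792}{34462} = \left(-47792\right) \frac{1}{34462} = - \frac{23896}{17231}$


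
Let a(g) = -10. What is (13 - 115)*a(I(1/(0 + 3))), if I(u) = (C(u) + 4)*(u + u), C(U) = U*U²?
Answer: 1020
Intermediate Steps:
C(U) = U³
I(u) = 2*u*(4 + u³) (I(u) = (u³ + 4)*(u + u) = (4 + u³)*(2*u) = 2*u*(4 + u³))
(13 - 115)*a(I(1/(0 + 3))) = (13 - 115)*(-10) = -102*(-10) = 1020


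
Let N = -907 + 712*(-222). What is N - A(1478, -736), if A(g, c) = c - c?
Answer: -158971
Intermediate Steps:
A(g, c) = 0
N = -158971 (N = -907 - 158064 = -158971)
N - A(1478, -736) = -158971 - 1*0 = -158971 + 0 = -158971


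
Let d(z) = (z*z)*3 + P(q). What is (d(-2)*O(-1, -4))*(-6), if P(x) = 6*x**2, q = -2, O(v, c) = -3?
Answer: 648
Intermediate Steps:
d(z) = 24 + 3*z**2 (d(z) = (z*z)*3 + 6*(-2)**2 = z**2*3 + 6*4 = 3*z**2 + 24 = 24 + 3*z**2)
(d(-2)*O(-1, -4))*(-6) = ((24 + 3*(-2)**2)*(-3))*(-6) = ((24 + 3*4)*(-3))*(-6) = ((24 + 12)*(-3))*(-6) = (36*(-3))*(-6) = -108*(-6) = 648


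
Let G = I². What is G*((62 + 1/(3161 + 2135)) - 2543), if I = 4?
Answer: -13139375/331 ≈ -39696.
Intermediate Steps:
G = 16 (G = 4² = 16)
G*((62 + 1/(3161 + 2135)) - 2543) = 16*((62 + 1/(3161 + 2135)) - 2543) = 16*((62 + 1/5296) - 2543) = 16*(328353/5296 - 2543) = 16*(-13139375/5296) = -13139375/331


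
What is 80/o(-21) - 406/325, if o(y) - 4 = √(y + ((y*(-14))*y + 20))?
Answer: -2409546/2012075 - 400*I*√247/6191 ≈ -1.1975 - 1.0154*I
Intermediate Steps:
o(y) = 4 + √(20 + y - 14*y²) (o(y) = 4 + √(y + ((y*(-14))*y + 20)) = 4 + √(y + ((-14*y)*y + 20)) = 4 + √(y + (-14*y² + 20)) = 4 + √(y + (20 - 14*y²)) = 4 + √(20 + y - 14*y²))
80/o(-21) - 406/325 = 80/(4 + √(20 - 21 - 14*(-21)²)) - 406/325 = 80/(4 + √(20 - 21 - 14*441)) - 406*1/325 = 80/(4 + √(20 - 21 - 6174)) - 406/325 = 80/(4 + √(-6175)) - 406/325 = 80/(4 + 5*I*√247) - 406/325 = -406/325 + 80/(4 + 5*I*√247)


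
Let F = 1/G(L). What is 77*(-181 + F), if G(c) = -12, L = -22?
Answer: -167321/12 ≈ -13943.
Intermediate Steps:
F = -1/12 (F = 1/(-12) = -1/12 ≈ -0.083333)
77*(-181 + F) = 77*(-181 - 1/12) = 77*(-2173/12) = -167321/12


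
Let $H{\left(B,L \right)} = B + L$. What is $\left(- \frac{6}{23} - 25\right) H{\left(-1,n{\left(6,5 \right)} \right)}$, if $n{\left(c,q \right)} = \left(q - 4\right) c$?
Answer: $- \frac{2905}{23} \approx -126.3$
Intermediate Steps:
$n{\left(c,q \right)} = c \left(-4 + q\right)$ ($n{\left(c,q \right)} = \left(-4 + q\right) c = c \left(-4 + q\right)$)
$\left(- \frac{6}{23} - 25\right) H{\left(-1,n{\left(6,5 \right)} \right)} = \left(- \frac{6}{23} - 25\right) \left(-1 + 6 \left(-4 + 5\right)\right) = \left(\left(-6\right) \frac{1}{23} - 25\right) \left(-1 + 6 \cdot 1\right) = \left(- \frac{6}{23} - 25\right) \left(-1 + 6\right) = \left(- \frac{581}{23}\right) 5 = - \frac{2905}{23}$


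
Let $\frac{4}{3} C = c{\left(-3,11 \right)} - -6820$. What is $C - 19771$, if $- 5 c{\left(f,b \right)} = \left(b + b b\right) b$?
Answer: $- \frac{74369}{5} \approx -14874.0$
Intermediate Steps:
$c{\left(f,b \right)} = - \frac{b \left(b + b^{2}\right)}{5}$ ($c{\left(f,b \right)} = - \frac{\left(b + b b\right) b}{5} = - \frac{\left(b + b^{2}\right) b}{5} = - \frac{b \left(b + b^{2}\right)}{5}$)
$C = \frac{24486}{5}$ ($C = \frac{3 \left(\frac{11^{2} \left(-1 - 11\right)}{5} - -6820\right)}{4} = \frac{3 \left(\frac{1}{5} \cdot 121 \left(-1 - 11\right) + 6820\right)}{4} = \frac{3 \left(\frac{1}{5} \cdot 121 \left(-12\right) + 6820\right)}{4} = \frac{3 \left(- \frac{1452}{5} + 6820\right)}{4} = \frac{3}{4} \cdot \frac{32648}{5} = \frac{24486}{5} \approx 4897.2$)
$C - 19771 = \frac{24486}{5} - 19771 = - \frac{74369}{5}$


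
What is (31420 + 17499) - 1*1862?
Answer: 47057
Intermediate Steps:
(31420 + 17499) - 1*1862 = 48919 - 1862 = 47057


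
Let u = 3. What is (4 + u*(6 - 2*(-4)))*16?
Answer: 736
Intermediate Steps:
(4 + u*(6 - 2*(-4)))*16 = (4 + 3*(6 - 2*(-4)))*16 = (4 + 3*(6 + 8))*16 = (4 + 3*14)*16 = (4 + 42)*16 = 46*16 = 736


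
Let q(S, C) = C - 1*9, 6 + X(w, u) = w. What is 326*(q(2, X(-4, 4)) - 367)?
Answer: -125836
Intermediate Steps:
X(w, u) = -6 + w
q(S, C) = -9 + C (q(S, C) = C - 9 = -9 + C)
326*(q(2, X(-4, 4)) - 367) = 326*((-9 + (-6 - 4)) - 367) = 326*((-9 - 10) - 367) = 326*(-19 - 367) = 326*(-386) = -125836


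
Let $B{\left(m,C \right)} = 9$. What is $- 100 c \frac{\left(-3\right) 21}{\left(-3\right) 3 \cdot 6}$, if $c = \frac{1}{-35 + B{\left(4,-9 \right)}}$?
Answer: $\frac{175}{39} \approx 4.4872$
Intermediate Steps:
$c = - \frac{1}{26}$ ($c = \frac{1}{-35 + 9} = \frac{1}{-26} = - \frac{1}{26} \approx -0.038462$)
$- 100 c \frac{\left(-3\right) 21}{\left(-3\right) 3 \cdot 6} = \left(-100\right) \left(- \frac{1}{26}\right) \frac{\left(-3\right) 21}{\left(-3\right) 3 \cdot 6} = \frac{50 \left(- \frac{63}{\left(-9\right) 6}\right)}{13} = \frac{50 \left(- \frac{63}{-54}\right)}{13} = \frac{50 \left(\left(-63\right) \left(- \frac{1}{54}\right)\right)}{13} = \frac{50}{13} \cdot \frac{7}{6} = \frac{175}{39}$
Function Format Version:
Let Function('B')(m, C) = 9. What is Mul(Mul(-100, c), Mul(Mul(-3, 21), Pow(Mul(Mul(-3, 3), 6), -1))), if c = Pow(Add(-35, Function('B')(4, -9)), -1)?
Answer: Rational(175, 39) ≈ 4.4872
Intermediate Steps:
c = Rational(-1, 26) (c = Pow(Add(-35, 9), -1) = Pow(-26, -1) = Rational(-1, 26) ≈ -0.038462)
Mul(Mul(-100, c), Mul(Mul(-3, 21), Pow(Mul(Mul(-3, 3), 6), -1))) = Mul(Mul(-100, Rational(-1, 26)), Mul(Mul(-3, 21), Pow(Mul(Mul(-3, 3), 6), -1))) = Mul(Rational(50, 13), Mul(-63, Pow(Mul(-9, 6), -1))) = Mul(Rational(50, 13), Mul(-63, Pow(-54, -1))) = Mul(Rational(50, 13), Mul(-63, Rational(-1, 54))) = Mul(Rational(50, 13), Rational(7, 6)) = Rational(175, 39)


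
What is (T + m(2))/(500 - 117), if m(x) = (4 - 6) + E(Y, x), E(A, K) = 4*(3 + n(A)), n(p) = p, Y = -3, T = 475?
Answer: 473/383 ≈ 1.2350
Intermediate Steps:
E(A, K) = 12 + 4*A (E(A, K) = 4*(3 + A) = 12 + 4*A)
m(x) = -2 (m(x) = (4 - 6) + (12 + 4*(-3)) = -2 + (12 - 12) = -2 + 0 = -2)
(T + m(2))/(500 - 117) = (475 - 2)/(500 - 117) = 473/383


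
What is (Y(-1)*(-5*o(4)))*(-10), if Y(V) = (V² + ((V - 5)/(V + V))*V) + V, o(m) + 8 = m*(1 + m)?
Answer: -1800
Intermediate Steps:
o(m) = -8 + m*(1 + m)
Y(V) = -5/2 + V² + 3*V/2 (Y(V) = (V² + ((-5 + V)/((2*V)))*V) + V = (V² + ((-5 + V)*(1/(2*V)))*V) + V = (V² + ((-5 + V)/(2*V))*V) + V = (V² + (-5/2 + V/2)) + V = (-5/2 + V² + V/2) + V = -5/2 + V² + 3*V/2)
(Y(-1)*(-5*o(4)))*(-10) = ((-5/2 + (-1)² + (3/2)*(-1))*(-5*(-8 + 4 + 4²)))*(-10) = ((-5/2 + 1 - 3/2)*(-5*(-8 + 4 + 16)))*(-10) = -(-15)*12*(-10) = -3*(-60)*(-10) = 180*(-10) = -1800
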